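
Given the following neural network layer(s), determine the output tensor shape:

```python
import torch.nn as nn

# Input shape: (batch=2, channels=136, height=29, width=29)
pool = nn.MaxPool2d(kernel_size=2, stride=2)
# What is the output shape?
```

Input: (2, 136, 29, 29) -> Output: (2, 136, 14, 14)

Answer: (2, 136, 14, 14)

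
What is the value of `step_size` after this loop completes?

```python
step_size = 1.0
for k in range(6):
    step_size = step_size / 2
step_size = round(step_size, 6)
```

Halving LR 6 times: 1 / 2^6
`step_size` takes the values: 1.0 → 0.5 → 0.25 → 0.125 → 0.0625 → 0.03125 → 0.015625

Answer: 0.015625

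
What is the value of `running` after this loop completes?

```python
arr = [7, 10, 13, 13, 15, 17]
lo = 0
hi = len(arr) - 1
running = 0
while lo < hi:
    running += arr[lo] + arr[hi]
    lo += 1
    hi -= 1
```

Sum of pairs from ends
`running` takes the values: 0 → 24 → 49 → 75

Answer: 75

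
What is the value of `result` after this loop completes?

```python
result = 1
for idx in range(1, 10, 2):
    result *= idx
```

Product of 1, 3, 5, ... up to 9
`result` takes the values: 1 → 3 → 15 → 105 → 945

Answer: 945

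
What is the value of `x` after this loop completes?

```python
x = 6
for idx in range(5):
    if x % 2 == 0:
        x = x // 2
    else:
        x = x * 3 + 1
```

Collatz-style transformation from 6
`x` takes the values: 6 → 3 → 10 → 5 → 16 → 8

Answer: 8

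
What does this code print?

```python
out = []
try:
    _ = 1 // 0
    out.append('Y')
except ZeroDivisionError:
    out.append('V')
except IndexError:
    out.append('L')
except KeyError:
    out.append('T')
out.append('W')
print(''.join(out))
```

Execution trace: 'V' (except ZeroDivisionError) → 'W' (after the try/except). Output: VW

Answer: VW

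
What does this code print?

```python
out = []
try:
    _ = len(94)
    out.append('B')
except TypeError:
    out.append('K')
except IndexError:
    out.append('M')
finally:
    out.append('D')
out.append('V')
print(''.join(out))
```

Execution trace: 'K' (except TypeError) → 'D' (finally) → 'V' (after the try/except). Output: KDV

Answer: KDV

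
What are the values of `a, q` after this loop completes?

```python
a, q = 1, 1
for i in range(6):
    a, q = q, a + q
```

Fibonacci: after 6 iterations
`a, q` takes the values: (1, 1) → (1, 2) → (2, 3) → (3, 5) → (5, 8) → (8, 13) → (13, 21)

Answer: 13, 21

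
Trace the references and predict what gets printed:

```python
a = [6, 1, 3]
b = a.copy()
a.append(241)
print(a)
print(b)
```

Key concept: list.copy() creates independent copy.
Step by step:
`a = [6, 1, 3]` → a = [6, 1, 3]
`b = a.copy()` → b = [6, 1, 3]
`a.append(241)` → a = [6, 1, 3, 241]
`print(a)` → prints [6, 1, 3, 241]
`print(b)` → prints [6, 1, 3]

Answer:
[6, 1, 3, 241]
[6, 1, 3]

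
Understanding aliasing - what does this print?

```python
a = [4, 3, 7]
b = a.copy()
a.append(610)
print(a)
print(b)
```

Key concept: list.copy() creates independent copy.
Step by step:
`a = [4, 3, 7]` → a = [4, 3, 7]
`b = a.copy()` → b = [4, 3, 7]
`a.append(610)` → a = [4, 3, 7, 610]
`print(a)` → prints [4, 3, 7, 610]
`print(b)` → prints [4, 3, 7]

Answer:
[4, 3, 7, 610]
[4, 3, 7]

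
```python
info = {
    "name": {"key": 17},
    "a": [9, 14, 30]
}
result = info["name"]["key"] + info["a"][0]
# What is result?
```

Trace:
`info = { ...` → info = {'name': {'key': 17}, 'a': [9, 14, 30]}
`result = info["name"]["key"] + info["a"][0]` → result = 26
So result = 26

Answer: 26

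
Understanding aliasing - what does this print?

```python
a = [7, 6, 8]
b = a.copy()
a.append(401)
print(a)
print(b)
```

Key concept: list.copy() creates independent copy.
Step by step:
`a = [7, 6, 8]` → a = [7, 6, 8]
`b = a.copy()` → b = [7, 6, 8]
`a.append(401)` → a = [7, 6, 8, 401]
`print(a)` → prints [7, 6, 8, 401]
`print(b)` → prints [7, 6, 8]

Answer:
[7, 6, 8, 401]
[7, 6, 8]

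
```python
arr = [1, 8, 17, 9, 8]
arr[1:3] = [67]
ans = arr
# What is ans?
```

Trace:
`arr = [1, 8, 17, 9, 8]` → arr = [1, 8, 17, 9, 8]
`arr[1:3] = [67]` → arr = [1, 67, 9, 8]
`ans = arr` → ans = [1, 67, 9, 8]
So ans = [1, 67, 9, 8]

Answer: [1, 67, 9, 8]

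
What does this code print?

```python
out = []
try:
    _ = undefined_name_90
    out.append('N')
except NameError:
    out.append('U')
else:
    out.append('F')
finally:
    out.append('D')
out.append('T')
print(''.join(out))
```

Execution trace: 'U' (except NameError) → 'D' (finally) → 'T' (after the try/except). Output: UDT

Answer: UDT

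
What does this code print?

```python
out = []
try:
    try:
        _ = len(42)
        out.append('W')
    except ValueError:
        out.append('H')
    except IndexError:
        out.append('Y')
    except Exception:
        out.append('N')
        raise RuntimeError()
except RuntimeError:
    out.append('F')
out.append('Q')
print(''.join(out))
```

Execution trace: 'N' (except Exception) → 'F' (outer except RuntimeError) → 'Q' (after the try/except). Output: NFQ

Answer: NFQ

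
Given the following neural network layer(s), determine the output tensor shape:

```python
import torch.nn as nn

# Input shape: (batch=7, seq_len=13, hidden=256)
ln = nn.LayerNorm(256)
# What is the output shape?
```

Input: (7, 13, 256) -> Output: (7, 13, 256)

Answer: (7, 13, 256)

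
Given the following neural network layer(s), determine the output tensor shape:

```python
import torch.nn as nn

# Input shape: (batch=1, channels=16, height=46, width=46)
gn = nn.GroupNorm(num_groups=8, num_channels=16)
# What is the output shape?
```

Input: (1, 16, 46, 46) -> Output: (1, 16, 46, 46)

Answer: (1, 16, 46, 46)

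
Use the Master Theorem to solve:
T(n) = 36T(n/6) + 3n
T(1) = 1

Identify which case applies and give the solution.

a=36, b=6, f(n)=3n. log_6(36) = 2. Since c=1 < 2, Case 1 applies: T(n) = Θ(n^log_b(a)) = O(n^2).

Answer: O(n^2) - Case 1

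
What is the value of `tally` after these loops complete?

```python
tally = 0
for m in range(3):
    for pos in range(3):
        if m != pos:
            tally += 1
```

3² - 3 (exclude diagonal)
`tally` takes the values: 0 → 1 → 2 → 3 → 4 → 5 → 6

Answer: 6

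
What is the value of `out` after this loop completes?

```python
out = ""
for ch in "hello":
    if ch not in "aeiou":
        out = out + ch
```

Remove vowels from 'hello'
`out` takes the values: "" → "h" → "hl" → "hll"

Answer: "hll"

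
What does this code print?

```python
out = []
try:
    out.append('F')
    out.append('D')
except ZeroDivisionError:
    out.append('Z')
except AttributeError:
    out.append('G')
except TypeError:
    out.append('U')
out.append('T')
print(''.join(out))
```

Execution trace: 'F' (try body) → 'D' (try body, no exception) → 'T' (after the try/except). Output: FDT

Answer: FDT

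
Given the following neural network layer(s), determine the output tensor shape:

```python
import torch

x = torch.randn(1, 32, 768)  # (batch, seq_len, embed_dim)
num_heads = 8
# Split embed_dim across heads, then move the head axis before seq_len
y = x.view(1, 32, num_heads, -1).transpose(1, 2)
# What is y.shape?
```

Input: (1, 32, 768) -> head_dim = 768 // 8 = 96; after view: (1, 32, 8, 96) -> after transpose(1, 2): (1, 8, 32, 96) -> Output: (1, 8, 32, 96)

Answer: (1, 8, 32, 96)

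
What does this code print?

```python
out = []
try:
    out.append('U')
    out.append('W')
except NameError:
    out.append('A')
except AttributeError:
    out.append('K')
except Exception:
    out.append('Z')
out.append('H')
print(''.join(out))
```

Execution trace: 'U' (try body) → 'W' (try body, no exception) → 'H' (after the try/except). Output: UWH

Answer: UWH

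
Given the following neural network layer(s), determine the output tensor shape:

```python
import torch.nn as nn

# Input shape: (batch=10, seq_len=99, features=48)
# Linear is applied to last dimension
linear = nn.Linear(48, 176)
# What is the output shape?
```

Input: (10, 99, 48) -> Output: (10, 99, 176)

Answer: (10, 99, 176)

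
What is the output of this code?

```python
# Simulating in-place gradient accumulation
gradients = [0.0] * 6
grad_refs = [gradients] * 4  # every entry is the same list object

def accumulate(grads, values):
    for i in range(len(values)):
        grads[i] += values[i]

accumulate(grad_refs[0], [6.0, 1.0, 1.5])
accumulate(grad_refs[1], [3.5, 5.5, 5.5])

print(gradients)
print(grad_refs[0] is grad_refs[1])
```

Key concept: gradient accumulation aliasing.
Step by step:
`gradients = [0.0] * 6` → gradients = [0.0, 0.0, 0.0, 0.0, 0.0, 0.0]
`grad_refs = [gradients] * 4` → grad_refs = [[0.0, 0.0, 0.0, 0.0, 0.0, 0.0], [0.0, 0.0, 0.0, 0.0, 0.0, 0.0], [0.0, 0.0, 0.0, 0.0, 0.0, 0.0], [0.0, 0.0, 0.0, 0.0, 0.0, 0.0]]
`accumulate(grad_refs[0], [6.0, 1.0, 1.5])` → gradients = [6.0, 1.0, 1.5, 0.0, 0.0, 0.0]; grad_refs = [[6.0, 1.0, 1.5, 0.0, 0.0, 0.0], [6.0, 1.0, 1.5, 0.0, 0.0, 0.0], [6.0, 1.0, 1.5, 0.0, 0.0, 0.0], [6.0, 1.0, 1.5, 0.0, 0.0, 0.0]]
`accumulate(grad_refs[1], [3.5, 5.5, 5.5])` → gradients = [9.5, 6.5, 7.0, 0.0, 0.0, 0.0]; grad_refs = [[9.5, 6.5, 7.0, 0.0, 0.0, 0.0], [9.5, 6.5, 7.0, 0.0, 0.0, 0.0], [9.5, 6.5, 7.0, 0.0, 0.0, 0.0], [9.5, 6.5, 7.0, 0.0, 0.0, 0.0]]
`print(gradients)` → prints [9.5, 6.5, 7.0, 0.0, 0.0, 0.0]
`print(grad_refs[0] is grad_refs[1])` → prints True

Answer:
[9.5, 6.5, 7.0, 0.0, 0.0, 0.0]
True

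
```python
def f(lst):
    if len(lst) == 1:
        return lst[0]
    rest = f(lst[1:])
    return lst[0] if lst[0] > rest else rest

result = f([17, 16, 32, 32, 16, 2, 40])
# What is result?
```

Recursive max over [17, 16, 32, 32, 16, 2, 40] = 40

Answer: 40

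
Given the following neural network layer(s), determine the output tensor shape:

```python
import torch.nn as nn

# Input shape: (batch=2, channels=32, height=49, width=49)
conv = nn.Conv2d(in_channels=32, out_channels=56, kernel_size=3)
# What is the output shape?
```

Input: (2, 32, 49, 49) -> Output: (2, 56, 47, 47)

Answer: (2, 56, 47, 47)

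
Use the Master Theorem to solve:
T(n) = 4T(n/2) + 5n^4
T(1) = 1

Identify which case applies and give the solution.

a=4, b=2, f(n)=5n^4. log_2(4) = 2. Since c=4 > 2 and the regularity condition holds (4(n/2)^4 = (4/2^4)n^4 with 4/2^4 < 1), Case 3 applies: T(n) = Θ(f(n)) = O(n^4).

Answer: O(n^4) - Case 3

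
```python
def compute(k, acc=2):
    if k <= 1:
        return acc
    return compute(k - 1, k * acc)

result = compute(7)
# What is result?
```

Accumulator trace (n, acc): (7, 2) -> (6, 14) -> (5, 84) -> (4, 420) -> (3, 1680) -> (2, 5040) -> (1, 10080) -> return 10080

Answer: 10080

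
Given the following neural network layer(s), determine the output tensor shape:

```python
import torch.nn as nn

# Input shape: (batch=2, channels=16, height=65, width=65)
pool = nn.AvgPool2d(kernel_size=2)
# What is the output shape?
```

Input: (2, 16, 65, 65) -> Output: (2, 16, 32, 32)

Answer: (2, 16, 32, 32)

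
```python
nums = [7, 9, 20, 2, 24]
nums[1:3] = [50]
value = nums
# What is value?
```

Trace:
`nums = [7, 9, 20, 2, 24]` → nums = [7, 9, 20, 2, 24]
`nums[1:3] = [50]` → nums = [7, 50, 2, 24]
`value = nums` → value = [7, 50, 2, 24]
So value = [7, 50, 2, 24]

Answer: [7, 50, 2, 24]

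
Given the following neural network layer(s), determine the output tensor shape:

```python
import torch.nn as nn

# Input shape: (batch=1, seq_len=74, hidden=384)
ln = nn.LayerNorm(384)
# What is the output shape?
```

Input: (1, 74, 384) -> Output: (1, 74, 384)

Answer: (1, 74, 384)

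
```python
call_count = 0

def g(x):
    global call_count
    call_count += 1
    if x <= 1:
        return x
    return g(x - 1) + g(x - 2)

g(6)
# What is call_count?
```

Calls(x) = 1 + Calls(x-1) + Calls(x-2); Calls(0)=Calls(1)=1. For x=6 this gives 25.

Answer: 25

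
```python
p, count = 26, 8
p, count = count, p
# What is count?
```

Trace:
`p, count = 26, 8` → p = 26; count = 8
`p, count = count, p` → p = 8; count = 26
So count = 26

Answer: 26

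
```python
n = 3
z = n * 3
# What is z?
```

Trace:
`n = 3` → n = 3
`z = n * 3` → z = 9
So z = 9

Answer: 9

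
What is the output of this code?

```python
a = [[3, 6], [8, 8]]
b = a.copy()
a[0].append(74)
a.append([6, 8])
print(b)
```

Key concept: shallow copy with nested lists.
Step by step:
`a = [[3, 6], [8, 8]]` → a = [[3, 6], [8, 8]]
`b = a.copy()` → b = [[3, 6], [8, 8]]
`a[0].append(74)` → a = [[3, 6, 74], [8, 8]]; b = [[3, 6, 74], [8, 8]]
`a.append([6, 8])` → a = [[3, 6, 74], [8, 8], [6, 8]]
`print(b)` → prints [[3, 6, 74], [8, 8]]

Answer: [[3, 6, 74], [8, 8]]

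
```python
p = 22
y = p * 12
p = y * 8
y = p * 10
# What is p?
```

Trace:
`p = 22` → p = 22
`y = p * 12` → y = 264
`p = y * 8` → p = 2112
`y = p * 10` → y = 21120
So p = 2112

Answer: 2112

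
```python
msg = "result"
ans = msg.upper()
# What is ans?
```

Trace:
`msg = "result"` → msg = 'result'
`ans = msg.upper()` → ans = 'RESULT'
So ans = 'RESULT'

Answer: 'RESULT'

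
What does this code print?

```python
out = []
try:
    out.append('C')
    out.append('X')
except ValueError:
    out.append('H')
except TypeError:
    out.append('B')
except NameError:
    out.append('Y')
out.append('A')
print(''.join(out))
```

Execution trace: 'C' (try body) → 'X' (try body, no exception) → 'A' (after the try/except). Output: CXA

Answer: CXA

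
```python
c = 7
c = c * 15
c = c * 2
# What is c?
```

Trace:
`c = 7` → c = 7
`c = c * 15` → c = 105
`c = c * 2` → c = 210
So c = 210

Answer: 210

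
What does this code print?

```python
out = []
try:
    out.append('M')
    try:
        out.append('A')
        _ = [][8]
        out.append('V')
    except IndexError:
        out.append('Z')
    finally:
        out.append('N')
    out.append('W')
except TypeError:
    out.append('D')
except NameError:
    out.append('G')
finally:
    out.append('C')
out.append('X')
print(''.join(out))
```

Execution trace: 'M' (try body) → 'A' (inner try body) → 'Z' (inner except IndexError) → 'N' (inner finally) → 'W' (try body, no exception) → 'C' (finally) → 'X' (after the try/except). Output: MAZNWCX

Answer: MAZNWCX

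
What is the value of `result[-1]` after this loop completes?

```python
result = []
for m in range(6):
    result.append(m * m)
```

Last element of squares 0 to 5
`result` takes the values: [] → [0] → [0, 1] → [0, 1, 4] → [0, 1, 4, 9] → [0, 1, 4, 9, 16] → [0, 1, 4, 9, 16, 25]
So `result[-1]` = 25

Answer: 25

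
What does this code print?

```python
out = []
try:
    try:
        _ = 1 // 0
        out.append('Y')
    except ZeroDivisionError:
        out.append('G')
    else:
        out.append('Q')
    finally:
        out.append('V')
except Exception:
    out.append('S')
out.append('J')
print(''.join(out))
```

Execution trace: 'G' (inner except ZeroDivisionError) → 'V' (inner finally) → 'J' (after the try/except). Output: GVJ

Answer: GVJ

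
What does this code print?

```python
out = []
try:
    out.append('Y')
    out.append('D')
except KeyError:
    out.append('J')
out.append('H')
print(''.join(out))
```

Execution trace: 'Y' (try body) → 'D' (try body, no exception) → 'H' (after the try/except). Output: YDH

Answer: YDH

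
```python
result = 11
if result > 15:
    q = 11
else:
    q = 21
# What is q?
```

Trace:
`result = 11` → result = 11
`if result > 15: ...` → result > 15 is False, take else branch → q = 21
So q = 21

Answer: 21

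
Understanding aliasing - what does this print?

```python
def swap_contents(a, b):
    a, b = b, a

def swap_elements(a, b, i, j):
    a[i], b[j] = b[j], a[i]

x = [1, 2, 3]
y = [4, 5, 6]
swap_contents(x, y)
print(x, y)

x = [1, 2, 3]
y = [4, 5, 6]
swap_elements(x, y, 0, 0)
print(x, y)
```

Key concept: parameter rebinding vs mutation.
Step by step:
`x = [1, 2, 3]` → x = [1, 2, 3]
`y = [4, 5, 6]` → y = [4, 5, 6]
`swap_contents(x, y)` → no visible change to tracked variables
`print(x, y)` → prints [1, 2, 3] [4, 5, 6]
`x = [1, 2, 3]` → x = [1, 2, 3]
`y = [4, 5, 6]` → y = [4, 5, 6]
`swap_elements(x, y, 0, 0)` → x = [4, 2, 3]; y = [1, 5, 6]
`print(x, y)` → prints [4, 2, 3] [1, 5, 6]

Answer:
[1, 2, 3] [4, 5, 6]
[4, 2, 3] [1, 5, 6]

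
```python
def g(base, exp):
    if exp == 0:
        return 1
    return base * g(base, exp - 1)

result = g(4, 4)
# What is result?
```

g(4, 4) = 4 * 4 * 4 * 4 = 256

Answer: 256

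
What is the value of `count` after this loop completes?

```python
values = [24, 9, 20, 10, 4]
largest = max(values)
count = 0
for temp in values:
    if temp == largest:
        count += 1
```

Count of max value 24 in [24, 9, 20, 10, 4]
`count` takes the values: 0 → 1

Answer: 1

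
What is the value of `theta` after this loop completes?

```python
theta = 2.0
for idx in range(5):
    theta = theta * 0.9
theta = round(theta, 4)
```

Exponential decay: 2.0 * 0.9^5
`theta` takes the values: 2.0 → 1.8 → 1.62 → 1.458 → 1.3122 → 1.18098 → 1.181

Answer: 1.181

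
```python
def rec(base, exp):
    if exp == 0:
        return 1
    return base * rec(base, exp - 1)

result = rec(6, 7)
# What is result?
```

rec(6, 7) = 6 * 6 * 6 * 6 * 6 * 6 * 6 = 279936

Answer: 279936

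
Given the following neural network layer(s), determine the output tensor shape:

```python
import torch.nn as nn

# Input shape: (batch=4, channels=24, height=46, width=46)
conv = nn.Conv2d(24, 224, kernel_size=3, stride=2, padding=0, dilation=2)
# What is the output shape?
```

Input: (4, 24, 46, 46) -> Output: (4, 224, 21, 21)

Answer: (4, 224, 21, 21)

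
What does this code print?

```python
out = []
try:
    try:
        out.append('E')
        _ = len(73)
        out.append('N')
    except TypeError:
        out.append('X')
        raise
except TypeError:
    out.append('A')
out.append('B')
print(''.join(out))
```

Execution trace: 'E' (inner try body) → 'X' (inner except TypeError) → 'A' (outer except TypeError) → 'B' (after the try/except). Output: EXAB

Answer: EXAB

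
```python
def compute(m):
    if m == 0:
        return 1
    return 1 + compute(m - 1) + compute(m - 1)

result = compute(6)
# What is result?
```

compute(m) = 1 + 2·compute(m-1), compute(0)=1. Closed form: (1+1)·2^6 - 1 = 127.

Answer: 127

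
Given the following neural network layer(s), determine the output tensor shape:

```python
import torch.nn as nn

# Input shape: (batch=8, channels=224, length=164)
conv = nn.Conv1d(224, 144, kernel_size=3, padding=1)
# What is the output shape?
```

Input: (8, 224, 164) -> Output: (8, 144, 164)

Answer: (8, 144, 164)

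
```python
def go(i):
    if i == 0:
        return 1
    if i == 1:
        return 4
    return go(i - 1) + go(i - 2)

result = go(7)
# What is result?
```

Build up from base cases: go(0)=1, go(1)=4, go(2)=5, go(3)=9, go(4)=14, go(5)=23, go(6)=37, ..., go(7)=60

Answer: 60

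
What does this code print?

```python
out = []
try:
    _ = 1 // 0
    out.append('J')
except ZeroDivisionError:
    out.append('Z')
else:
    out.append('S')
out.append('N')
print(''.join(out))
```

Execution trace: 'Z' (except ZeroDivisionError) → 'N' (after the try/except). Output: ZN

Answer: ZN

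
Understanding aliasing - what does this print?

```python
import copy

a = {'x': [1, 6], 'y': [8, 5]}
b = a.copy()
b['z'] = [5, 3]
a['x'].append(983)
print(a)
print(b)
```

Key concept: shallow copy of dict with mutable values.
Step by step:
`a = {'x': [1, 6], 'y': [8, 5]}` → a = {'x': [1, 6], 'y': [8, 5]}
`b = a.copy()` → b = {'x': [1, 6], 'y': [8, 5]}
`b['z'] = [5, 3]` → b = {'x': [1, 6], 'y': [8, 5], 'z': [5, 3]}
`a['x'].append(983)` → a = {'x': [1, 6, 983], 'y': [8, 5]}; b = {'x': [1, 6, 983], 'y': [8, 5], 'z': [5, 3]}
`print(a)` → prints {'x': [1, 6, 983], 'y': [8, 5]}
`print(b)` → prints {'x': [1, 6, 983], 'y': [8, 5], 'z': [5, 3]}

Answer:
{'x': [1, 6, 983], 'y': [8, 5]}
{'x': [1, 6, 983], 'y': [8, 5], 'z': [5, 3]}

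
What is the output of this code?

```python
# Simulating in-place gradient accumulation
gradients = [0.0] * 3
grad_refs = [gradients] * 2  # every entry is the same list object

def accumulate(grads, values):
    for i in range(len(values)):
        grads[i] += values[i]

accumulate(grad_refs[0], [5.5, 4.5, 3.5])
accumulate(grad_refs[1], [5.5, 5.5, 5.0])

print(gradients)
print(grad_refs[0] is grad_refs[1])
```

Key concept: gradient accumulation aliasing.
Step by step:
`gradients = [0.0] * 3` → gradients = [0.0, 0.0, 0.0]
`grad_refs = [gradients] * 2` → grad_refs = [[0.0, 0.0, 0.0], [0.0, 0.0, 0.0]]
`accumulate(grad_refs[0], [5.5, 4.5, 3.5])` → gradients = [5.5, 4.5, 3.5]; grad_refs = [[5.5, 4.5, 3.5], [5.5, 4.5, 3.5]]
`accumulate(grad_refs[1], [5.5, 5.5, 5.0])` → gradients = [11.0, 10.0, 8.5]; grad_refs = [[11.0, 10.0, 8.5], [11.0, 10.0, 8.5]]
`print(gradients)` → prints [11.0, 10.0, 8.5]
`print(grad_refs[0] is grad_refs[1])` → prints True

Answer:
[11.0, 10.0, 8.5]
True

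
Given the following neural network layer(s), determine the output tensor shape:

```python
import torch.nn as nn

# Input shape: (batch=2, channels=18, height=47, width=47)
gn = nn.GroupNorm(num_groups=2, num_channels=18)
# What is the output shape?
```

Input: (2, 18, 47, 47) -> Output: (2, 18, 47, 47)

Answer: (2, 18, 47, 47)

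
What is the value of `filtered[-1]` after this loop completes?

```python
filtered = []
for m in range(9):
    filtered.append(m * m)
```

Last element of squares 0 to 8
`filtered` takes the values: [] → [0] → [0, 1] → [0, 1, 4] → [0, 1, 4, 9] → [0, 1, 4, 9, 16] → [0, 1, 4, 9, 16, 25] → [0, 1, 4, 9, 16, 25, 36] → [0, 1, 4, 9, 16, 25, 36, 49] → [0, 1, 4, 9, 16, 25, 36, 49, 64]
So `filtered[-1]` = 64

Answer: 64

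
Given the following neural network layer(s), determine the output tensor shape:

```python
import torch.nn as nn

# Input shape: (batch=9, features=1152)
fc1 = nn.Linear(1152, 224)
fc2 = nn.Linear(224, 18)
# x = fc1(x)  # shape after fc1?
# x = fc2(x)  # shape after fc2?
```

Input: (9, 1152) -> after fc1: (9, 224) -> Output: (9, 18)

Answer: (9, 18)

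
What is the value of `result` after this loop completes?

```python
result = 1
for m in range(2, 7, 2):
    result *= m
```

Product of even numbers 2 to 6
`result` takes the values: 1 → 2 → 8 → 48

Answer: 48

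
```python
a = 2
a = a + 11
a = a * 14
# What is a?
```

Trace:
`a = 2` → a = 2
`a = a + 11` → a = 13
`a = a * 14` → a = 182
So a = 182

Answer: 182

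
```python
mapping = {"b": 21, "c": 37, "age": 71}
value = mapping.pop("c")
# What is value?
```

Trace:
`mapping = {"b": 21, "c": 37, "age": 71}` → mapping = {'b': 21, 'c': 37, 'age': 71}
`value = mapping.pop("c")` → mapping = {'b': 21, 'age': 71}; value = 37
So value = 37

Answer: 37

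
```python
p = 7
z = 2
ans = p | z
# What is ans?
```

Trace:
`p = 7` → p = 7
`z = 2` → z = 2
`ans = p | z` → ans = 7
So ans = 7

Answer: 7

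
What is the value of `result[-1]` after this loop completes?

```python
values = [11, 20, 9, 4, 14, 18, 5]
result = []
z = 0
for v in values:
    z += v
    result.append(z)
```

Cumulative sum ends at 81
`result` takes the values: [] → [11] → [11, 31] → [11, 31, 40] → [11, 31, 40, 44] → [11, 31, 40, 44, 58] → [11, 31, 40, 44, 58, 76] → [11, 31, 40, 44, 58, 76, 81]
So `result[-1]` = 81

Answer: 81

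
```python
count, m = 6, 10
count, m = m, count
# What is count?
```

Trace:
`count, m = 6, 10` → count = 6; m = 10
`count, m = m, count` → count = 10; m = 6
So count = 10

Answer: 10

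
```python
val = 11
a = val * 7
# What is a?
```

Trace:
`val = 11` → val = 11
`a = val * 7` → a = 77
So a = 77

Answer: 77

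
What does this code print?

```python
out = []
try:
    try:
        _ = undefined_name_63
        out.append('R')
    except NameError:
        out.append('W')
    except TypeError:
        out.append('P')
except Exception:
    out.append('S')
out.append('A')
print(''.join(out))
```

Execution trace: 'W' (inner except NameError) → 'A' (after the try/except). Output: WA

Answer: WA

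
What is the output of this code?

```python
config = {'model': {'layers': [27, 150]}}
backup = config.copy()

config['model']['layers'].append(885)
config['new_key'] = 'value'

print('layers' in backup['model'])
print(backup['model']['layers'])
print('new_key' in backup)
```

Key concept: shallow copy gotcha with nested dict.
Step by step:
`config = {'model': {'layers': [27, 150]}}` → config = {'model': {'layers': [27, 150]}}
`backup = config.copy()` → backup = {'model': {'layers': [27, 150]}}
`config['model']['layers'].append(885)` → config = {'model': {'layers': [27, 150, 885]}}; backup = {'model': {'layers': [27, 150, 885]}}
`config['new_key'] = 'value'` → config = {'model': {'layers': [27, 150, 885]}, 'new_key': 'value'}
`print('layers' in backup['model'])` → prints True
`print(backup['model']['layers'])` → prints [27, 150, 885]
`print('new_key' in backup)` → prints False

Answer:
True
[27, 150, 885]
False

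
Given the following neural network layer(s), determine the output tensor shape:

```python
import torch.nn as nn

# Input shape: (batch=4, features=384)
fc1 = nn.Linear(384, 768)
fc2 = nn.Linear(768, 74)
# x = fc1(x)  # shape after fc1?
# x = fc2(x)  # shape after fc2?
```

Input: (4, 384) -> after fc1: (4, 768) -> Output: (4, 74)

Answer: (4, 74)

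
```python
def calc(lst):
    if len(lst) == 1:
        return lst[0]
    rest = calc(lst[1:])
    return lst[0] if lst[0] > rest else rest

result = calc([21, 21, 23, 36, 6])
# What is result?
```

Recursive max over [21, 21, 23, 36, 6] = 36

Answer: 36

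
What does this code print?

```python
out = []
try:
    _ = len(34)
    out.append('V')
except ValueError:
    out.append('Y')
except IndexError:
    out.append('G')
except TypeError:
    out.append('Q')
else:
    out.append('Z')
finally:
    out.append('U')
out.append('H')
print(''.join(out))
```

Execution trace: 'Q' (except TypeError) → 'U' (finally) → 'H' (after the try/except). Output: QUH

Answer: QUH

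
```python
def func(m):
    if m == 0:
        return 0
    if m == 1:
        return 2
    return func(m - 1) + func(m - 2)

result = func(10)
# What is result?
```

Build up from base cases: func(0)=0, func(1)=2, func(2)=2, func(3)=4, func(4)=6, func(5)=10, func(6)=16, ..., func(10)=110

Answer: 110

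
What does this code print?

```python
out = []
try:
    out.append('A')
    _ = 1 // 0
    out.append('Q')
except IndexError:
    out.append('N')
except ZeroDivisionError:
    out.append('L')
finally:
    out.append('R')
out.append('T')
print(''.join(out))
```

Execution trace: 'A' (try body) → 'L' (except ZeroDivisionError) → 'R' (finally) → 'T' (after the try/except). Output: ALRT

Answer: ALRT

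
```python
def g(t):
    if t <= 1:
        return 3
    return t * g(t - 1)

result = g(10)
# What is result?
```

g(10) = 10 * 9 * 8 * 7 * 6 * 5 * 4 * 3 * 2 * 3 = 10886400

Answer: 10886400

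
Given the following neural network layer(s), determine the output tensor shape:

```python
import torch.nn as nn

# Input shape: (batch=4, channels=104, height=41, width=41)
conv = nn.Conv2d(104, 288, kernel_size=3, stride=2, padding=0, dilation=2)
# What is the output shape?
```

Input: (4, 104, 41, 41) -> Output: (4, 288, 19, 19)

Answer: (4, 288, 19, 19)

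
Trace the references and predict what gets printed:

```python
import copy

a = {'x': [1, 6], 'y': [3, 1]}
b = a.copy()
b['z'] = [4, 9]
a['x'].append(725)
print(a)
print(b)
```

Key concept: shallow copy of dict with mutable values.
Step by step:
`a = {'x': [1, 6], 'y': [3, 1]}` → a = {'x': [1, 6], 'y': [3, 1]}
`b = a.copy()` → b = {'x': [1, 6], 'y': [3, 1]}
`b['z'] = [4, 9]` → b = {'x': [1, 6], 'y': [3, 1], 'z': [4, 9]}
`a['x'].append(725)` → a = {'x': [1, 6, 725], 'y': [3, 1]}; b = {'x': [1, 6, 725], 'y': [3, 1], 'z': [4, 9]}
`print(a)` → prints {'x': [1, 6, 725], 'y': [3, 1]}
`print(b)` → prints {'x': [1, 6, 725], 'y': [3, 1], 'z': [4, 9]}

Answer:
{'x': [1, 6, 725], 'y': [3, 1]}
{'x': [1, 6, 725], 'y': [3, 1], 'z': [4, 9]}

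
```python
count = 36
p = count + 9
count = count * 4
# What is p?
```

Trace:
`count = 36` → count = 36
`p = count + 9` → p = 45
`count = count * 4` → count = 144
So p = 45

Answer: 45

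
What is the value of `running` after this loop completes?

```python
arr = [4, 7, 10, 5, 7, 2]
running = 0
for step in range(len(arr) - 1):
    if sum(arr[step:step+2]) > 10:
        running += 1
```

Count windows with sum > 10
`running` takes the values: 0 → 1 → 2 → 3 → 4

Answer: 4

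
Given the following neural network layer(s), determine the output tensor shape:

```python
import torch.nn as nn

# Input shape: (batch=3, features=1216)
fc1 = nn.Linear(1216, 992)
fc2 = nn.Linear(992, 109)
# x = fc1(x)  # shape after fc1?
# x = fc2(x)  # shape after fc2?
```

Input: (3, 1216) -> after fc1: (3, 992) -> Output: (3, 109)

Answer: (3, 109)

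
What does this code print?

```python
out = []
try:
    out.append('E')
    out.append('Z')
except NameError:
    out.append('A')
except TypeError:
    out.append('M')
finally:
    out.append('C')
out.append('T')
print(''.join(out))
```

Execution trace: 'E' (try body) → 'Z' (try body, no exception) → 'C' (finally) → 'T' (after the try/except). Output: EZCT

Answer: EZCT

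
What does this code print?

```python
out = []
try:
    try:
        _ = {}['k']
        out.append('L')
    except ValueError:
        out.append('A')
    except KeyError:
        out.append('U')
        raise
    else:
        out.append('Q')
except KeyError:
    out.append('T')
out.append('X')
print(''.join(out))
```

Execution trace: 'U' (inner except KeyError) → 'T' (outer except KeyError) → 'X' (after the try/except). Output: UTX

Answer: UTX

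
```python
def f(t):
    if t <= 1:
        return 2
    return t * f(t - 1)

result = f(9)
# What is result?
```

f(9) = 9 * 8 * 7 * 6 * 5 * 4 * 3 * 2 * 2 = 725760

Answer: 725760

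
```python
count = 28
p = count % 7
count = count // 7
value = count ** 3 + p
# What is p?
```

Trace:
`count = 28` → count = 28
`p = count % 7` → p = 0
`count = count // 7` → count = 4
`value = count ** 3 + p` → value = 64
So p = 0

Answer: 0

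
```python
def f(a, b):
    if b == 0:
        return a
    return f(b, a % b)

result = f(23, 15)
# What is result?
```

f(23, 15) -> f(15, 8) -> f(8, 7) -> f(7, 1) -> f(1, 0) -> 1

Answer: 1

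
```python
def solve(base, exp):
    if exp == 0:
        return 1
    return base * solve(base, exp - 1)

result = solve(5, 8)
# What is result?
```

solve(5, 8) = 5 * 5 * 5 * 5 * 5 * 5 * 5 * 5 = 390625

Answer: 390625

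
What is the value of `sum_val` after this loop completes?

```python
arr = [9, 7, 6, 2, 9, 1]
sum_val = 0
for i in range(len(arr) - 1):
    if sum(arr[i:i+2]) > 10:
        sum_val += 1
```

Count windows with sum > 10
`sum_val` takes the values: 0 → 1 → 2 → 3

Answer: 3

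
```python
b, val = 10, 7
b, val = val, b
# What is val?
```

Trace:
`b, val = 10, 7` → b = 10; val = 7
`b, val = val, b` → b = 7; val = 10
So val = 10

Answer: 10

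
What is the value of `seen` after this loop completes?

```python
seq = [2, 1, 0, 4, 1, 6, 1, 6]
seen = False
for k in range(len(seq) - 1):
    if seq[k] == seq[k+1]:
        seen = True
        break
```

Check consecutive duplicates in [2, 1, 0, 4, 1, 6, 1, 6]
`seen` takes the values: False

Answer: False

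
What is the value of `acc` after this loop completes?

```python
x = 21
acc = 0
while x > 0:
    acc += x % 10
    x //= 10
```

Sum digits of 21
`acc` takes the values: 0 → 1 → 3

Answer: 3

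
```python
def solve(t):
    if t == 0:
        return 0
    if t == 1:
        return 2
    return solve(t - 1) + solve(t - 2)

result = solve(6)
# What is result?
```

Build up from base cases: solve(0)=0, solve(1)=2, solve(2)=2, solve(3)=4, solve(4)=6, solve(5)=10, solve(6)=16

Answer: 16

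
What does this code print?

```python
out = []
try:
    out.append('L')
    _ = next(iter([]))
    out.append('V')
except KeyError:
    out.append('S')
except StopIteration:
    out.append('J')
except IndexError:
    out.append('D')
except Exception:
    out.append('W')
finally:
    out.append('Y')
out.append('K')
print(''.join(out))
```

Execution trace: 'L' (try body) → 'J' (except StopIteration) → 'Y' (finally) → 'K' (after the try/except). Output: LJYK

Answer: LJYK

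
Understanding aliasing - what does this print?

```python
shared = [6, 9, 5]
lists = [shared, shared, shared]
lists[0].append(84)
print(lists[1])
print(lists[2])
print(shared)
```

Key concept: list of same reference.
Step by step:
`shared = [6, 9, 5]` → shared = [6, 9, 5]
`lists = [shared, shared, shared]` → lists = [[6, 9, 5], [6, 9, 5], [6, 9, 5]]
`lists[0].append(84)` → shared = [6, 9, 5, 84]; lists = [[6, 9, 5, 84], [6, 9, 5, 84], [6, 9, 5, 84]]
`print(lists[1])` → prints [6, 9, 5, 84]
`print(lists[2])` → prints [6, 9, 5, 84]
`print(shared)` → prints [6, 9, 5, 84]

Answer:
[6, 9, 5, 84]
[6, 9, 5, 84]
[6, 9, 5, 84]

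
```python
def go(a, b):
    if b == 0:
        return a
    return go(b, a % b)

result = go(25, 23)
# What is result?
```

go(25, 23) -> go(23, 2) -> go(2, 1) -> go(1, 0) -> 1

Answer: 1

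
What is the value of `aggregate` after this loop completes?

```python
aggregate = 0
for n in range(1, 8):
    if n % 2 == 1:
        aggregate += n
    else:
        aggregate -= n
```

Add odd, subtract even
`aggregate` takes the values: 0 → 1 → -1 → 2 → -2 → 3 → -3 → 4

Answer: 4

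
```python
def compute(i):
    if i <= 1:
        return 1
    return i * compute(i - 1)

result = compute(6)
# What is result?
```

compute(6) = 6 * 5 * 4 * 3 * 2 * 1 = 720

Answer: 720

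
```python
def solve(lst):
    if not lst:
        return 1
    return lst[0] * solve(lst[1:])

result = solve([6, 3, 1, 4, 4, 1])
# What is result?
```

Product over [6, 3, 1, 4, 4, 1] = 6 * 3 * 1 * 4 * 4 * 1 = 288

Answer: 288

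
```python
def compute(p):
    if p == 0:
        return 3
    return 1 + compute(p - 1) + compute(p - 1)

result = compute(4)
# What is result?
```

compute(p) = 1 + 2·compute(p-1), compute(0)=3. Closed form: (3+1)·2^4 - 1 = 63.

Answer: 63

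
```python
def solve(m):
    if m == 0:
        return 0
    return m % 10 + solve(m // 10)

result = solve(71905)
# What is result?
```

Sum of digits of 71905: 5 + 0 + 9 + 1 + 7 = 22

Answer: 22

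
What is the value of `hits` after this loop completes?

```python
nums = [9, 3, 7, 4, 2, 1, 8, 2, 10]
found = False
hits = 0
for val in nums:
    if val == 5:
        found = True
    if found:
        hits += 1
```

Count elements after first 5 in [9, 3, 7, 4, 2, 1, 8, 2, 10]
`hits` takes the values: 0

Answer: 0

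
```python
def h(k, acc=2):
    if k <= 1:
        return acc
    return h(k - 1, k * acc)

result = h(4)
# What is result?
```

Accumulator trace (n, acc): (4, 2) -> (3, 8) -> (2, 24) -> (1, 48) -> return 48

Answer: 48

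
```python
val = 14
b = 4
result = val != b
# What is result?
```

Trace:
`val = 14` → val = 14
`b = 4` → b = 4
`result = val != b` → result = True
So result = True

Answer: True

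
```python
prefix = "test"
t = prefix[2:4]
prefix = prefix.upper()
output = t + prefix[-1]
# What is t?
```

Trace:
`prefix = "test"` → prefix = 'test'
`t = prefix[2:4]` → t = 'st'
`prefix = prefix.upper()` → prefix = 'TEST'
`output = t + prefix[-1]` → output = 'stT'
So t = 'st'

Answer: 'st'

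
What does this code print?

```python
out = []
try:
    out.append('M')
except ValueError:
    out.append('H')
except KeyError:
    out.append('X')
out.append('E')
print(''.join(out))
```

Execution trace: 'M' (try body, no exception) → 'E' (after the try/except). Output: ME

Answer: ME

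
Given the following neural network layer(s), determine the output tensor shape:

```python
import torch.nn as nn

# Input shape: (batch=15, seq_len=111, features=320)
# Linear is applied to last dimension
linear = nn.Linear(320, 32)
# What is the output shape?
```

Input: (15, 111, 320) -> Output: (15, 111, 32)

Answer: (15, 111, 32)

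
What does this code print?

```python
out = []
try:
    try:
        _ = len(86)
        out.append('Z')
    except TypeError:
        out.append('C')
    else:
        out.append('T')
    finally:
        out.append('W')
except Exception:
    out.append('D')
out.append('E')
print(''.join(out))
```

Execution trace: 'C' (inner except TypeError) → 'W' (inner finally) → 'E' (after the try/except). Output: CWE

Answer: CWE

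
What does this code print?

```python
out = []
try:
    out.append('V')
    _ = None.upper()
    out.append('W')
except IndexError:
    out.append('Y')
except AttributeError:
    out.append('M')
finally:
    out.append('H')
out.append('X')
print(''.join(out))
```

Execution trace: 'V' (try body) → 'M' (except AttributeError) → 'H' (finally) → 'X' (after the try/except). Output: VMHX

Answer: VMHX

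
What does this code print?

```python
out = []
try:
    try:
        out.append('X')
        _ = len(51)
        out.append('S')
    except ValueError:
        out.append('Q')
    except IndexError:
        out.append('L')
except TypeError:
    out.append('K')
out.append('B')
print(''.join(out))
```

Execution trace: 'X' (try body) → 'K' (outer except TypeError) → 'B' (after the try/except). Output: XKB

Answer: XKB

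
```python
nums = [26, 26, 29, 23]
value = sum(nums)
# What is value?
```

Trace:
`nums = [26, 26, 29, 23]` → nums = [26, 26, 29, 23]
`value = sum(nums)` → value = 104
So value = 104

Answer: 104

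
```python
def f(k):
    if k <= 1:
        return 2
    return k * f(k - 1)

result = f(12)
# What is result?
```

f(12) = 12 * 11 * 10 * 9 * 8 * 7 * 6 * 5 * 4 * 3 * 2 * 2 = 958003200

Answer: 958003200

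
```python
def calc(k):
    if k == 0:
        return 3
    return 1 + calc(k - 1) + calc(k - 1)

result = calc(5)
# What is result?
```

calc(k) = 1 + 2·calc(k-1), calc(0)=3. Closed form: (3+1)·2^5 - 1 = 127.

Answer: 127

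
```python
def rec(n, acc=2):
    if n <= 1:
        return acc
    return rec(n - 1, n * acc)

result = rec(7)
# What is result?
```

Accumulator trace (n, acc): (7, 2) -> (6, 14) -> (5, 84) -> (4, 420) -> (3, 1680) -> (2, 5040) -> (1, 10080) -> return 10080

Answer: 10080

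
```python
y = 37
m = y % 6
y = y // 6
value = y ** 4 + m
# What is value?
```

Trace:
`y = 37` → y = 37
`m = y % 6` → m = 1
`y = y // 6` → y = 6
`value = y ** 4 + m` → value = 1297
So value = 1297

Answer: 1297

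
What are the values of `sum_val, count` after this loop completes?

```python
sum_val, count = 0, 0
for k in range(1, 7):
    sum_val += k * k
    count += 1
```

Sum of squares and count
`sum_val, count` takes the values: (0, 0) → (1, 0) → (1, 1) → (5, 1) → (5, 2) → (14, 2) → (14, 3) → (30, 3) → (30, 4) → (55, 4) → (55, 5) → (91, 5) → (91, 6)

Answer: 91, 6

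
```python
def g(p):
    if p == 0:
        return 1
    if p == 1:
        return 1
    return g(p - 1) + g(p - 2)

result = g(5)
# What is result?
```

Build up from base cases: g(0)=1, g(1)=1, g(2)=2, g(3)=3, g(4)=5, g(5)=8

Answer: 8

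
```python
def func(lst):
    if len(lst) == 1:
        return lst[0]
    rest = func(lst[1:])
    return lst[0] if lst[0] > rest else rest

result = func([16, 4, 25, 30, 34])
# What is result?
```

Recursive max over [16, 4, 25, 30, 34] = 34

Answer: 34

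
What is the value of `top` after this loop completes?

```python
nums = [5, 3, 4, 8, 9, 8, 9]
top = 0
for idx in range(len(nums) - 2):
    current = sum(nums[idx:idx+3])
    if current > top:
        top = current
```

Max sum of 3-element window in [5, 3, 4, 8, 9, 8, 9]
`top` takes the values: 0 → 12 → 15 → 21 → 25 → 26

Answer: 26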